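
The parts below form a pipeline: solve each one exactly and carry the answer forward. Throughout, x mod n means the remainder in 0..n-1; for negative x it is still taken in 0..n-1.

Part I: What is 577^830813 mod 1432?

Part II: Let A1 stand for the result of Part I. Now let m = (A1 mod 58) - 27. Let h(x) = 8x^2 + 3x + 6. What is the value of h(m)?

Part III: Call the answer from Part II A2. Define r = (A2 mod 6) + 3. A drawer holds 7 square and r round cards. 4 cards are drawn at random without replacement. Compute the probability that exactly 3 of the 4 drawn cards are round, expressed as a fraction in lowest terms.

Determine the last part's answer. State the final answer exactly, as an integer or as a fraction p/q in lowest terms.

14/99

Part I: squarings mod 1432: 577^1=577, 577^2=705, 577^4=121, 577^8=321, 577^16=1369, 577^32=1105, 577^64=961, 577^128=1313, 577^256=1273, 577^512=937, 577^1024=153, 577^2048=497, 577^4096=705, 577^8192=121, 577^16384=321, 577^32768=1369, 577^65536=1105, 577^131072=961, 577^262144=1313, 577^524288=1273; 577^830813 = 577^1 * 577^4 * 577^8 * 577^16 * 577^64 * 577^256 * 577^1024 * 577^2048 * 577^8192 * 577^32768 * 577^262144 * 577^524288 = 1009 (mod 1432); answer 1009
Part II: A1 = 1009; m = -4; 8*(-4)^2 + 3*(-4)^1 + 6 = (128) + (-12) + (6) = 122; answer 122
Part III: A2 = 122; r = 5; total draws C(12,4) = 495; favorable C(5,3)*C(7,1) = 70; P = 14/99; answer 14/99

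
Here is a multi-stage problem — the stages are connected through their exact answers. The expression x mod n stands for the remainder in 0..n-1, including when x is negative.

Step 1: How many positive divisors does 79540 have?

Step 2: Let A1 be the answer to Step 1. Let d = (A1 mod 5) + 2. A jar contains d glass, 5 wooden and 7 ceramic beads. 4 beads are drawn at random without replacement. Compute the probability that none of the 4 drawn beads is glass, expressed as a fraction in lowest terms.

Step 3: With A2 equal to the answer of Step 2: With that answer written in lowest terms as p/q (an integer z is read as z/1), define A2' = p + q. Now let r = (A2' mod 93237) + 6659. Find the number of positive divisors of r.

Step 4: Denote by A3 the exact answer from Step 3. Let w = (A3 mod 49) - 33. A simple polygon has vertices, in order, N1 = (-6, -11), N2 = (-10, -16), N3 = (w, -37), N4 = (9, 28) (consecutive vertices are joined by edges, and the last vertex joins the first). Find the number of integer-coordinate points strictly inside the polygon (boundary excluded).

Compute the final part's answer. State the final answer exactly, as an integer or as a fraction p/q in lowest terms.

168

Step 1: 79540 = 2^2 * 5 * 41 * 97; number of divisors = (2+1) * (1+1) * (1+1) * (1+1) = 24; answer 24
Step 2: A1 = 24; d = 6; total draws C(18,4) = 3060; favorable C(12,4) = 495; P = 11/68; answer 11/68
Step 3: A2 = 11/68; threaded value p + q = 79; r = 6738; 6738 = 2 * 3 * 1123; number of divisors = (1+1) * (1+1) * (1+1) = 8; answer 8
Step 4: A3 = 8; w = -25; cross terms: (-6*-16 - -10*-11)=-14, (-10*-37 - -25*-16)=-30, (-25*28 - 9*-37)=-367, (9*-11 - -6*28)=69; twice the area = |-342| = 342; area = 171; boundary points = 1 + 3 + 1 + 3 = 8; strictly interior points = area - boundary/2 + 1 = 168; answer 168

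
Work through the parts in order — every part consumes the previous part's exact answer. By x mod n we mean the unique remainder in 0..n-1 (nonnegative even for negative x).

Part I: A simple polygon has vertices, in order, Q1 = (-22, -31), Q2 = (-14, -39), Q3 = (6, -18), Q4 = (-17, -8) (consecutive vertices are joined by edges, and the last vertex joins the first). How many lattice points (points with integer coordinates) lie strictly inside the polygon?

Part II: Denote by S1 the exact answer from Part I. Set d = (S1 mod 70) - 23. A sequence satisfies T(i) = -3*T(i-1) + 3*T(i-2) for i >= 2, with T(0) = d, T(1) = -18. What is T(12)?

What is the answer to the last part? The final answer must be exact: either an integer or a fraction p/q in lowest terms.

43779366

Part I: cross terms: (-22*-39 - -14*-31)=424, (-14*-18 - 6*-39)=486, (6*-8 - -17*-18)=-354, (-17*-31 - -22*-8)=351; twice the area = |907| = 907; area = 907/2; boundary points = 8 + 1 + 1 + 1 = 11; strictly interior points = area - boundary/2 + 1 = 449; answer 449
Part II: S1 = 449; d = 6; T(2) = -3*(-18) + 3*(6) = 72; iterating: T(2)=72, T(3)=-270, T(4)=1026, T(5)=-3888, T(6)=14742, T(7)=-55890, T(8)=211896, T(9)=-803358, T(10)=3045762, T(11)=-11547360, T(12)=43779366; answer 43779366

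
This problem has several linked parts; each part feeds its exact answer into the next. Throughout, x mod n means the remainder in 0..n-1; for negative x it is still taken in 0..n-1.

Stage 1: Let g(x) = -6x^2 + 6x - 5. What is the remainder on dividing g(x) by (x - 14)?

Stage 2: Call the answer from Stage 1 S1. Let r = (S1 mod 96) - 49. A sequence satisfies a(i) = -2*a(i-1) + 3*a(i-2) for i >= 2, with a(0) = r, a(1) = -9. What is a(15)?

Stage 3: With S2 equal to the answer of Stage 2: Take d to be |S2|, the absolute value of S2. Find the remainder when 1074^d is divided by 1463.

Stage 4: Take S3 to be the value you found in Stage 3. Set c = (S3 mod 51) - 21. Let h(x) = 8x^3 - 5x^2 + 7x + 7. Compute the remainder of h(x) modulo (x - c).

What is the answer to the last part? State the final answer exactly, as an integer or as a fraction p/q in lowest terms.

65

Stage 1: remainder = value at the root: -6*(14)^2 + 6*(14)^1 - 5 = (-1176) + (84) + (-5) = -1097; answer -1097
Stage 2: S1 = -1097; r = 6; a(2) = -2*(-9) + 3*(6) = 36; iterating: a(2)=36, a(3)=-99, a(4)=306, a(5)=-909, a(6)=2736, a(7)=-8199, a(8)=24606, a(9)=-73809, a(10)=221436, a(11)=-664299, a(12)=1992906, a(13)=-5978709, a(14)=17936136, a(15)=-53808399; answer -53808399
Stage 3: S2 = -53808399; d = 53808399; squarings mod 1463: 1074^1=1074, 1074^2=632, 1074^4=25, 1074^8=625, 1074^16=4, 1074^32=16, 1074^64=256, 1074^128=1164, 1074^256=158, 1074^512=93, 1074^1024=1334, 1074^2048=548, 1074^4096=389, 1074^8192=632, 1074^16384=25, 1074^32768=625, 1074^65536=4, 1074^131072=16, 1074^262144=256, 1074^524288=1164, 1074^1048576=158, 1074^2097152=93, 1074^4194304=1334, 1074^8388608=548, 1074^16777216=389, 1074^33554432=632; 1074^53808399 = 1074^1 * 1074^2 * 1074^4 * 1074^8 * 1074^256 * 1074^1024 * 1074^2048 * 1074^65536 * 1074^262144 * 1074^1048576 * 1074^2097152 * 1074^16777216 * 1074^33554432 = 1196 (mod 1463); answer 1196
Stage 4: S3 = 1196; c = 2; remainder = value at the root: 8*(2)^3 - 5*(2)^2 + 7*(2)^1 + 7 = (64) + (-20) + (14) + (7) = 65; answer 65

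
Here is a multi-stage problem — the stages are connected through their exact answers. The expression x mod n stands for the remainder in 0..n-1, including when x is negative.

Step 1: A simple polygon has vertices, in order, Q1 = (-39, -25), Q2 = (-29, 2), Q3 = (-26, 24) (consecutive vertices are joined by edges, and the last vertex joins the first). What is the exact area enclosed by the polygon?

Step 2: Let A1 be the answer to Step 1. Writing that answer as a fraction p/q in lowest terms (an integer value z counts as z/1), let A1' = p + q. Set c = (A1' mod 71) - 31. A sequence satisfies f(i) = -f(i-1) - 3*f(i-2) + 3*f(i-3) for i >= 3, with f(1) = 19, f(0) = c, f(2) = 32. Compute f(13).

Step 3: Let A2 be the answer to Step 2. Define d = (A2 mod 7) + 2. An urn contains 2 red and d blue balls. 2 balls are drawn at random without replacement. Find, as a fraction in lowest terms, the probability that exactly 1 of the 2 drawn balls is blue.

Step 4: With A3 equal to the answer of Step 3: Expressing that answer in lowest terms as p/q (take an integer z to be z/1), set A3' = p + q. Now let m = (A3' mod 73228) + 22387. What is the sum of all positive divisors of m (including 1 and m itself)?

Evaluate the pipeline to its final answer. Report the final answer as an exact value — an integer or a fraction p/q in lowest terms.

Step 1: cross terms: (-39*2 - -29*-25)=-803, (-29*24 - -26*2)=-644, (-26*-25 - -39*24)=1586; twice the area = |139| = 139; area = 139/2; answer 139/2
Step 2: A1 = 139/2; threaded value p + q = 141; c = 39; f(3) = -1*(32) - 3*(19) + 3*(39) = 28; iterating: f(3)=28, f(4)=-67, f(5)=79, f(6)=206, f(7)=-644, f(8)=263, f(9)=2287, f(10)=-5008, f(11)=-1064, f(12)=22949, f(13)=-34781; answer -34781
Step 3: A2 = -34781; d = 4; total draws C(6,2) = 15; favorable C(4,1)*C(2,1) = 8; P = 8/15; answer 8/15
Step 4: A3 = 8/15; threaded value p + q = 23; m = 22410; 22410 = 2 * 3^3 * 5 * 83; sigma = (1 + 2) * (1 + 3 + 9 + 27) * (1 + 5) * (1 + 83) = 3 * 40 * 6 * 84 = 60480; answer 60480

60480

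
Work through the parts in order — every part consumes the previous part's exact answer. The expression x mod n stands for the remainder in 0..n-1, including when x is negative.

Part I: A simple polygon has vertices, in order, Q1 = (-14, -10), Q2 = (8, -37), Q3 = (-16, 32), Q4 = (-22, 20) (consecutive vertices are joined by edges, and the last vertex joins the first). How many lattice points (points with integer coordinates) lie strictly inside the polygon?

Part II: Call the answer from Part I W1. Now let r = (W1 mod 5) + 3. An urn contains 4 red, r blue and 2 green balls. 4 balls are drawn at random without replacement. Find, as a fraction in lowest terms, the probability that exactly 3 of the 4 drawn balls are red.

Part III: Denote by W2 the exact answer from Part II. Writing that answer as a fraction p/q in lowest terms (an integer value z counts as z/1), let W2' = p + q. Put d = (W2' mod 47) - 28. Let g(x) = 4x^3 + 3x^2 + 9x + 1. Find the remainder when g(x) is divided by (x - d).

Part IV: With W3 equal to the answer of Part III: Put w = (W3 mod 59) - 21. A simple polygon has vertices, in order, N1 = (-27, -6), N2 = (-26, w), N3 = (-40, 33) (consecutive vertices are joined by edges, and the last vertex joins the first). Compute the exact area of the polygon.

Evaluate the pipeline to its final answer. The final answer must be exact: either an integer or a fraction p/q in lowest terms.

117/2

Part I: cross terms: (-14*-37 - 8*-10)=598, (8*32 - -16*-37)=-336, (-16*20 - -22*32)=384, (-22*-10 - -14*20)=500; twice the area = |1146| = 1146; area = 573; boundary points = 1 + 3 + 6 + 2 = 12; strictly interior points = area - boundary/2 + 1 = 568; answer 568
Part II: W1 = 568; r = 6; total draws C(12,4) = 495; favorable C(4,3)*C(8,1) = 32; P = 32/495; answer 32/495
Part III: W2 = 32/495; threaded value p + q = 527; d = -18; remainder = value at the root: 4*(-18)^3 + 3*(-18)^2 + 9*(-18)^1 + 1 = (-23328) + (972) + (-162) + (1) = -22517; answer -22517
Part IV: W3 = -22517; w = 0; cross terms: (-27*0 - -26*-6)=-156, (-26*33 - -40*0)=-858, (-40*-6 - -27*33)=1131; twice the area = |117| = 117; area = 117/2; answer 117/2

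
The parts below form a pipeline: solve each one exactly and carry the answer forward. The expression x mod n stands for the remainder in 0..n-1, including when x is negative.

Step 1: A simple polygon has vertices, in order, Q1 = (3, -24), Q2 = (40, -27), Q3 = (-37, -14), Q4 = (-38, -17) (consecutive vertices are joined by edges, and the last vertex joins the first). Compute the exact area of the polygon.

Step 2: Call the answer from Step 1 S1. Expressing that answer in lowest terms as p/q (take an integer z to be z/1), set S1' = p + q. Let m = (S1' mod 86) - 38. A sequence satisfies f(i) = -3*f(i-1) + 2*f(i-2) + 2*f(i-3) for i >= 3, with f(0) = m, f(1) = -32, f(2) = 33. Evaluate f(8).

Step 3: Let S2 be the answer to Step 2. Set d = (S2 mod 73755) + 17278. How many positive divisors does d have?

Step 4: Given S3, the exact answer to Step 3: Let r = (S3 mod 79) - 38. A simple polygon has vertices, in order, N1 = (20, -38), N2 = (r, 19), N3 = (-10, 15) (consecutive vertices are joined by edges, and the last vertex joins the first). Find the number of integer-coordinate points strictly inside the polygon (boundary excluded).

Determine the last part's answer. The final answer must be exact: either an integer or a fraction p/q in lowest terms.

Step 1: cross terms: (3*-27 - 40*-24)=879, (40*-14 - -37*-27)=-1559, (-37*-17 - -38*-14)=97, (-38*-24 - 3*-17)=963; twice the area = |380| = 380; area = 190; answer 190
Step 2: S1 = 190; threaded value p + q = 191; m = -19; f(3) = -3*(33) + 2*(-32) + 2*(-19) = -201; iterating: f(3)=-201, f(4)=605, f(5)=-2151, f(6)=7261, f(7)=-24875, f(8)=84845; answer 84845
Step 3: S2 = 84845; d = 28368; 28368 = 2^4 * 3^2 * 197; number of divisors = (4+1) * (2+1) * (1+1) = 30; answer 30
Step 4: S3 = 30; r = -8; cross terms: (20*19 - -8*-38)=76, (-8*15 - -10*19)=70, (-10*-38 - 20*15)=80; twice the area = |226| = 226; area = 113; boundary points = 1 + 2 + 1 = 4; strictly interior points = area - boundary/2 + 1 = 112; answer 112

112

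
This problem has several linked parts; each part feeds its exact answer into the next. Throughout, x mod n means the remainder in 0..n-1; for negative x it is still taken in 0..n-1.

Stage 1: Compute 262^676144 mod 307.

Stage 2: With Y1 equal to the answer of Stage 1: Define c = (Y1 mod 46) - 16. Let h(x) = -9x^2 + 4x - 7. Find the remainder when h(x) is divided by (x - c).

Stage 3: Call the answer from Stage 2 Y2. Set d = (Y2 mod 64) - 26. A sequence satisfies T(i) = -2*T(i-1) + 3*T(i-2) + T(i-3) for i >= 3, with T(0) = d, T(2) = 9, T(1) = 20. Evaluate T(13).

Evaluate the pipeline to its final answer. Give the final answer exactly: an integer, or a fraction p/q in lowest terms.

1031720

Stage 1: squarings mod 307: 262^1=262, 262^2=183, 262^4=26, 262^8=62, 262^16=160, 262^32=119, 262^64=39, 262^128=293, 262^256=196, 262^512=41, 262^1024=146, 262^2048=133, 262^4096=190, 262^8192=181, 262^16384=219, 262^32768=69, 262^65536=156, 262^131072=83, 262^262144=135, 262^524288=112; 262^676144 = 262^16 * 262^32 * 262^256 * 262^4096 * 262^16384 * 262^131072 * 262^524288 = 148 (mod 307); answer 148
Stage 2: Y1 = 148; c = -6; remainder = value at the root: -9*(-6)^2 + 4*(-6)^1 - 7 = (-324) + (-24) + (-7) = -355; answer -355
Stage 3: Y2 = -355; d = 3; T(3) = -2*(9) + 3*(20) + 1*(3) = 45; iterating: T(3)=45, T(4)=-43, T(5)=230, T(6)=-544, T(7)=1735, T(8)=-4872, T(9)=14405, T(10)=-41691, T(11)=121725, T(12)=-354118, T(13)=1031720; answer 1031720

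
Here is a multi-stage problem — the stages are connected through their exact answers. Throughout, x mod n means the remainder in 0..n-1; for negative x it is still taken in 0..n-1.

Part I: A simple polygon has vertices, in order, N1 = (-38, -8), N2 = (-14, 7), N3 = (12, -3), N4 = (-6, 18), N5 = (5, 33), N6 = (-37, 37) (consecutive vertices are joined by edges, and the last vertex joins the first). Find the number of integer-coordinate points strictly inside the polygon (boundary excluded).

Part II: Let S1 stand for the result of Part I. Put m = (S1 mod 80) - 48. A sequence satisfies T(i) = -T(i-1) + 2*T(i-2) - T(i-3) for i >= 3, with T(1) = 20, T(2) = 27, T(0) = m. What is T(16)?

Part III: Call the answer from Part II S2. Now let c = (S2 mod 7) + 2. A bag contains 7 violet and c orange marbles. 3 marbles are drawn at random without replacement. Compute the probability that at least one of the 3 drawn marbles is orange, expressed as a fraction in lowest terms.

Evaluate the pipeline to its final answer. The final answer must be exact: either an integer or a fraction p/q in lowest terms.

Part I: cross terms: (-38*7 - -14*-8)=-378, (-14*-3 - 12*7)=-42, (12*18 - -6*-3)=198, (-6*33 - 5*18)=-288, (5*37 - -37*33)=1406, (-37*-8 - -38*37)=1702; twice the area = |2598| = 2598; area = 1299; boundary points = 3 + 2 + 3 + 1 + 2 + 1 = 12; strictly interior points = area - boundary/2 + 1 = 1294; answer 1294
Part II: S1 = 1294; m = -34; T(3) = -1*(27) + 2*(20) - 1*(-34) = 47; iterating: T(3)=47, T(4)=-13, T(5)=80, T(6)=-153, T(7)=326, T(8)=-712, T(9)=1517, T(10)=-3267, T(11)=7013, T(12)=-15064, T(13)=32357, T(14)=-69498, T(15)=149276, T(16)=-320629; answer -320629
Part III: S2 = -320629; c = 8; total draws C(15,3) = 455; complement C(7,3) = 35; favorable 455 - 35 = 420; P = 12/13; answer 12/13

12/13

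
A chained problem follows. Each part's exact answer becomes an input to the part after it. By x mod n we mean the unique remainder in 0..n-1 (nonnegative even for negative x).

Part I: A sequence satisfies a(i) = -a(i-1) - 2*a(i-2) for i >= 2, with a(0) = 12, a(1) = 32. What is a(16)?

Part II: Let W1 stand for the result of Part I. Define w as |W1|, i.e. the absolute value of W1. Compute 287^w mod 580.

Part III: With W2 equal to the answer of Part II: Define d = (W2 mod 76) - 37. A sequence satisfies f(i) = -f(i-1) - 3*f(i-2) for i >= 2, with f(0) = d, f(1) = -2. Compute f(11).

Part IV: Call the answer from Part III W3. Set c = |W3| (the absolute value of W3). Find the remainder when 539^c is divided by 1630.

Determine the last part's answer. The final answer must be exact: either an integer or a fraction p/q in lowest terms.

Part I: a(2) = -1*(32) - 2*(12) = -56; iterating: a(2)=-56, a(3)=-8, a(4)=120, a(5)=-104, a(6)=-136, a(7)=344, a(8)=-72, a(9)=-616, a(10)=760, a(11)=472, a(12)=-1992, a(13)=1048, a(14)=2936, a(15)=-5032, a(16)=-840; answer -840
Part II: W1 = -840; w = 840; squarings mod 580: 287^1=287, 287^2=9, 287^4=81, 287^8=181, 287^16=281, 287^32=81, 287^64=181, 287^128=281, 287^256=81, 287^512=181; 287^840 = 287^8 * 287^64 * 287^256 * 287^512 = 1 (mod 580); answer 1
Part III: W2 = 1; d = -36; f(2) = -1*(-2) - 3*(-36) = 110; iterating: f(2)=110, f(3)=-104, f(4)=-226, f(5)=538, f(6)=140, f(7)=-1754, f(8)=1334, f(9)=3928, f(10)=-7930, f(11)=-3854; answer -3854
Part IV: W3 = -3854; c = 3854; squarings mod 1630: 539^1=539, 539^2=381, 539^4=91, 539^8=131, 539^16=861, 539^32=1301, 539^64=661, 539^128=81, 539^256=41, 539^512=51, 539^1024=971, 539^2048=701; 539^3854 = 539^2 * 539^4 * 539^8 * 539^256 * 539^512 * 539^1024 * 539^2048 = 81 (mod 1630); answer 81

81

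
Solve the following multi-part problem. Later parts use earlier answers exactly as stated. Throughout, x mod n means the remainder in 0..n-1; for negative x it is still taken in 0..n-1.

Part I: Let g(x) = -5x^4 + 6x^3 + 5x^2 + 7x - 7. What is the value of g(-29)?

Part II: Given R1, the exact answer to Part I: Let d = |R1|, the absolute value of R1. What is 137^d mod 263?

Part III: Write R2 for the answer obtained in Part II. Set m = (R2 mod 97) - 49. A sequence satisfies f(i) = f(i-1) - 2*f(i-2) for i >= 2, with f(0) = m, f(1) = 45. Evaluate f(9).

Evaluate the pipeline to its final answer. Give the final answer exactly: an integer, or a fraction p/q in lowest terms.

-483

Part I: -5*(-29)^4 + 6*(-29)^3 + 5*(-29)^2 + 7*(-29)^1 - 7 = (-3536405) + (-146334) + (4205) + (-203) + (-7) = -3678744; answer -3678744
Part II: R1 = -3678744; d = 3678744; squarings mod 263: 137^1=137, 137^2=96, 137^4=11, 137^8=121, 137^16=176, 137^32=205, 137^64=208, 137^128=132, 137^256=66, 137^512=148, 137^1024=75, 137^2048=102, 137^4096=147, 137^8192=43, 137^16384=8, 137^32768=64, 137^65536=151, 137^131072=183, 137^262144=88, 137^524288=117, 137^1048576=13, 137^2097152=169; 137^3678744 = 137^8 * 137^16 * 137^512 * 137^8192 * 137^524288 * 137^1048576 * 137^2097152 = 96 (mod 263); answer 96
Part III: R2 = 96; m = 47; f(2) = 1*(45) - 2*(47) = -49; iterating: f(2)=-49, f(3)=-139, f(4)=-41, f(5)=237, f(6)=319, f(7)=-155, f(8)=-793, f(9)=-483; answer -483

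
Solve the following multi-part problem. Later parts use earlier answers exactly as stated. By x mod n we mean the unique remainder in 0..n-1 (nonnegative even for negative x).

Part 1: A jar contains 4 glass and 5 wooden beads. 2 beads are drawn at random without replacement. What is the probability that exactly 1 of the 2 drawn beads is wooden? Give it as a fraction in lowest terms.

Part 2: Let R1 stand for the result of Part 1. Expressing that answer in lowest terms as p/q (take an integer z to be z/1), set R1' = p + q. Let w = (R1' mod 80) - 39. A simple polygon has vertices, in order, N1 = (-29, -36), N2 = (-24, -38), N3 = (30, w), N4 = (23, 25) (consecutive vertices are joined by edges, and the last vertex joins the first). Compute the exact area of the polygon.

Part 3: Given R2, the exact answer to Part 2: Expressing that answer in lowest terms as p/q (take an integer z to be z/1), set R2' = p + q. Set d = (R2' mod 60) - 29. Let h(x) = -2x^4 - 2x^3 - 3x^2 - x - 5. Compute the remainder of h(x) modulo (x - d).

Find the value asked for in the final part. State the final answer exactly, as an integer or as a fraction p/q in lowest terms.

Part 1: total draws C(9,2) = 36; favorable C(5,1)*C(4,1) = 20; P = 5/9; answer 5/9
Part 2: R1 = 5/9; threaded value p + q = 14; w = -25; cross terms: (-29*-38 - -24*-36)=238, (-24*-25 - 30*-38)=1740, (30*25 - 23*-25)=1325, (23*-36 - -29*25)=-103; twice the area = |3200| = 3200; area = 1600; answer 1600
Part 3: R2 = 1600; threaded value p + q = 1601; d = 12; remainder = value at the root: -2*(12)^4 - 2*(12)^3 - 3*(12)^2 - 1*(12)^1 - 5 = (-41472) + (-3456) + (-432) + (-12) + (-5) = -45377; answer -45377

-45377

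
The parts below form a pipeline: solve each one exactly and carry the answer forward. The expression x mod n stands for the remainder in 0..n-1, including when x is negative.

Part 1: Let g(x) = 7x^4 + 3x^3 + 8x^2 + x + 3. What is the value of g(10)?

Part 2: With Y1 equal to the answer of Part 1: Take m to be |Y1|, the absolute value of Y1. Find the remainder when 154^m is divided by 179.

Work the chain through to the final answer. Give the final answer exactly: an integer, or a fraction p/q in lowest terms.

167

Part 1: 7*(10)^4 + 3*(10)^3 + 8*(10)^2 + 1*(10)^1 + 3 = (70000) + (3000) + (800) + (10) + (3) = 73813; answer 73813
Part 2: Y1 = 73813; m = 73813; squarings mod 179: 154^1=154, 154^2=88, 154^4=47, 154^8=61, 154^16=141, 154^32=12, 154^64=144, 154^128=151, 154^256=68, 154^512=149, 154^1024=5, 154^2048=25, 154^4096=88, 154^8192=47, 154^16384=61, 154^32768=141, 154^65536=12; 154^73813 = 154^1 * 154^4 * 154^16 * 154^64 * 154^8192 * 154^65536 = 167 (mod 179); answer 167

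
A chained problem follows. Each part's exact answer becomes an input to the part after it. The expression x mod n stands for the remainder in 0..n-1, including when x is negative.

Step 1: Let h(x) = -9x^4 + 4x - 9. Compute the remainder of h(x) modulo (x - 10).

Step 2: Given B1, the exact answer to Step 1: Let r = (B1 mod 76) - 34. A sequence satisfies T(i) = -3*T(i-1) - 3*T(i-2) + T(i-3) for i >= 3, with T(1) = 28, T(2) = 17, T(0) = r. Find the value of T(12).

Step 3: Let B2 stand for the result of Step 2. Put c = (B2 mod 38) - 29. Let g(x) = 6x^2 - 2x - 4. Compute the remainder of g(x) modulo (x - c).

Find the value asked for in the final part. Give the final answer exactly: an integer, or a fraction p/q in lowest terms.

Step 1: remainder = value at the root: -9*(10)^4 + 4*(10)^1 - 9 = (-90000) + (40) + (-9) = -89969; answer -89969
Step 2: B1 = -89969; r = -19; T(3) = -3*(17) - 3*(28) + 1*(-19) = -154; iterating: T(3)=-154, T(4)=439, T(5)=-838, T(6)=1043, T(7)=-176, T(8)=-3439, T(9)=11888, T(10)=-25523, T(11)=37466, T(12)=-23941; answer -23941
Step 3: B2 = -23941; c = 8; remainder = value at the root: 6*(8)^2 - 2*(8)^1 - 4 = (384) + (-16) + (-4) = 364; answer 364

364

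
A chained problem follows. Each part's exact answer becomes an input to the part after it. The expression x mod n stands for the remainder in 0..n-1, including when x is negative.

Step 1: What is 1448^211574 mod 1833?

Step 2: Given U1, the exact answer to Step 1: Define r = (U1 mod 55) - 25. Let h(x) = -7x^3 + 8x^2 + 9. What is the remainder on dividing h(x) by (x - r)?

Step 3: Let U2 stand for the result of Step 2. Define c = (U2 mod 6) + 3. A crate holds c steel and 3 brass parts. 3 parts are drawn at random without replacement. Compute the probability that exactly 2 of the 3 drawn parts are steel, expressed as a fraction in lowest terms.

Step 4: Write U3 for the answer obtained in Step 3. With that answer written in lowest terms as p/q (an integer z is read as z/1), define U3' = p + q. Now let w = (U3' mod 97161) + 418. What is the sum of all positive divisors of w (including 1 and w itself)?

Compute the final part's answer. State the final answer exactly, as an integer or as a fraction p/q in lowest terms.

Step 1: squarings mod 1833: 1448^1=1448, 1448^2=1585, 1448^4=1015, 1448^8=79, 1448^16=742, 1448^32=664, 1448^64=976, 1448^128=1249, 1448^256=118, 1448^512=1093, 1448^1024=1366, 1448^2048=1795, 1448^4096=1444, 1448^8192=1015, 1448^16384=79, 1448^32768=742, 1448^65536=664, 1448^131072=976; 1448^211574 = 1448^2 * 1448^4 * 1448^16 * 1448^32 * 1448^64 * 1448^512 * 1448^2048 * 1448^4096 * 1448^8192 * 1448^65536 * 1448^131072 = 1741 (mod 1833); answer 1741
Step 2: U1 = 1741; r = 11; remainder = value at the root: -7*(11)^3 + 8*(11)^2 + 9 = (-9317) + (968) + (9) = -8340; answer -8340
Step 3: U2 = -8340; c = 3; total draws C(6,3) = 20; favorable C(3,2)*C(3,1) = 9; P = 9/20; answer 9/20
Step 4: U3 = 9/20; threaded value p + q = 29; w = 447; 447 = 3 * 149; sigma = (1 + 3) * (1 + 149) = 4 * 150 = 600; answer 600

600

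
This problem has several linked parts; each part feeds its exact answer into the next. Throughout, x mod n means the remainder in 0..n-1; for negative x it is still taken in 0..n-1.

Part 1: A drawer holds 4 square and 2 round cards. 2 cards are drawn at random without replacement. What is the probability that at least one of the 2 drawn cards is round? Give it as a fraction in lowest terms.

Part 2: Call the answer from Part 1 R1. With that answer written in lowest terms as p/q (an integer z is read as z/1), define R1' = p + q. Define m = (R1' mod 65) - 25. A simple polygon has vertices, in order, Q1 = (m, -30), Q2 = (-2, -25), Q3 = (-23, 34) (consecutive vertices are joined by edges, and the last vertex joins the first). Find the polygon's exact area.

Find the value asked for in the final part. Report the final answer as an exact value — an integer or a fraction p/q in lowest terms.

Part 1: total draws C(6,2) = 15; complement C(4,2) = 6; favorable 15 - 6 = 9; P = 3/5; answer 3/5
Part 2: R1 = 3/5; threaded value p + q = 8; m = -17; cross terms: (-17*-25 - -2*-30)=365, (-2*34 - -23*-25)=-643, (-23*-30 - -17*34)=1268; twice the area = |990| = 990; area = 495; answer 495

495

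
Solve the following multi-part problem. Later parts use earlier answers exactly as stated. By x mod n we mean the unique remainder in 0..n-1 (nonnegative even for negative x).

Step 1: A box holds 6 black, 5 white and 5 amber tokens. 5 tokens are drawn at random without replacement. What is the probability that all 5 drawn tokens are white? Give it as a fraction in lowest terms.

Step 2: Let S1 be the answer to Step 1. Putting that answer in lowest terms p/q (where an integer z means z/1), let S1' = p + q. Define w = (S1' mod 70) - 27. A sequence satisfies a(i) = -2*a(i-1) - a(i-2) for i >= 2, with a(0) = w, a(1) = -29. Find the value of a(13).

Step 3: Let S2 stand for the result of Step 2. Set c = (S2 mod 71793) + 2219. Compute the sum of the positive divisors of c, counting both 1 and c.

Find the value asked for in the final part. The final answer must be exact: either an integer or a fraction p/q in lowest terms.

100672

Step 1: total draws C(16,5) = 4368; favorable C(5,5) = 1; P = 1/4368; answer 1/4368
Step 2: S1 = 1/4368; threaded value p + q = 4369; w = 2; a(2) = -2*(-29) - 1*(2) = 56; iterating: a(2)=56, a(3)=-83, a(4)=110, a(5)=-137, a(6)=164, a(7)=-191, a(8)=218, a(9)=-245, a(10)=272, a(11)=-299, a(12)=326, a(13)=-353; answer -353
Step 3: S2 = -353; c = 73659; 73659 = 3 * 43 * 571; sigma = (1 + 3) * (1 + 43) * (1 + 571) = 4 * 44 * 572 = 100672; answer 100672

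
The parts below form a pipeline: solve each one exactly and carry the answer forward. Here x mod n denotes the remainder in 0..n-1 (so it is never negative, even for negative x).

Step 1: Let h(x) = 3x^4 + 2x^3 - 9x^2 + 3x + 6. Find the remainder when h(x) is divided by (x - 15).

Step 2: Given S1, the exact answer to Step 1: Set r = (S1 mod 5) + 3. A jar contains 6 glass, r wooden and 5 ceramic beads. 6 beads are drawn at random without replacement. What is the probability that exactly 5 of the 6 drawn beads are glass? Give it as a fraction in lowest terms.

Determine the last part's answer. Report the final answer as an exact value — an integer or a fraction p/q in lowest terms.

54/5005

Step 1: remainder = value at the root: 3*(15)^4 + 2*(15)^3 - 9*(15)^2 + 3*(15)^1 + 6 = (151875) + (6750) + (-2025) + (45) + (6) = 156651; answer 156651
Step 2: S1 = 156651; r = 4; total draws C(15,6) = 5005; favorable C(6,5)*C(9,1) = 54; P = 54/5005; answer 54/5005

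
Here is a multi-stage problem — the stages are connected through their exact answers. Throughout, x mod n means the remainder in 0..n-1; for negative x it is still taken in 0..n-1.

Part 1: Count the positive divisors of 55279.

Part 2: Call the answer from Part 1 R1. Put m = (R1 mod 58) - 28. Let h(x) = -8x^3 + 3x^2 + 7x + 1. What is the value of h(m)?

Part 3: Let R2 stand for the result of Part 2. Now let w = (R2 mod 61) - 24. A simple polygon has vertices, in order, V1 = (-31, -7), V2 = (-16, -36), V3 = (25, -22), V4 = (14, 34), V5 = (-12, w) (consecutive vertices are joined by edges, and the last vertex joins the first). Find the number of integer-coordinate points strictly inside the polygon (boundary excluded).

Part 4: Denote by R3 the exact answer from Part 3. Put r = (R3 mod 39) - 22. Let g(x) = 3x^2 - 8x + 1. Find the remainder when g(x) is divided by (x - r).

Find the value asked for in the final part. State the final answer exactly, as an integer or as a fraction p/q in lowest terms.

Part 1: 55279 = 7 * 53 * 149; number of divisors = (1+1) * (1+1) * (1+1) = 8; answer 8
Part 2: R1 = 8; m = -20; -8*(-20)^3 + 3*(-20)^2 + 7*(-20)^1 + 1 = (64000) + (1200) + (-140) + (1) = 65061; answer 65061
Part 3: R2 = 65061; w = 11; cross terms: (-31*-36 - -16*-7)=1004, (-16*-22 - 25*-36)=1252, (25*34 - 14*-22)=1158, (14*11 - -12*34)=562, (-12*-7 - -31*11)=425; twice the area = |4401| = 4401; area = 4401/2; boundary points = 1 + 1 + 1 + 1 + 1 = 5; strictly interior points = area - boundary/2 + 1 = 2199; answer 2199
Part 4: R3 = 2199; r = -7; remainder = value at the root: 3*(-7)^2 - 8*(-7)^1 + 1 = (147) + (56) + (1) = 204; answer 204

204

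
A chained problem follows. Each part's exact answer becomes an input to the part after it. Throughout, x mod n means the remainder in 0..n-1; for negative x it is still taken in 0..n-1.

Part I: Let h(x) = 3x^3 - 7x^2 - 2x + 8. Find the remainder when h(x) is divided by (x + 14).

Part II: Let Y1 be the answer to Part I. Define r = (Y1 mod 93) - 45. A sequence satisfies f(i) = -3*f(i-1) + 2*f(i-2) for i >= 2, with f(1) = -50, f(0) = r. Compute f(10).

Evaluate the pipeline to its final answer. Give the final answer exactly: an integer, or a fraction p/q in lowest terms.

Part I: remainder = value at the root: 3*(-14)^3 - 7*(-14)^2 - 2*(-14)^1 + 8 = (-8232) + (-1372) + (28) + (8) = -9568; answer -9568
Part II: Y1 = -9568; r = -34; f(2) = -3*(-50) + 2*(-34) = 82; iterating: f(2)=82, f(3)=-346, f(4)=1202, f(5)=-4298, f(6)=15298, f(7)=-54490, f(8)=194066, f(9)=-691178, f(10)=2461666; answer 2461666

2461666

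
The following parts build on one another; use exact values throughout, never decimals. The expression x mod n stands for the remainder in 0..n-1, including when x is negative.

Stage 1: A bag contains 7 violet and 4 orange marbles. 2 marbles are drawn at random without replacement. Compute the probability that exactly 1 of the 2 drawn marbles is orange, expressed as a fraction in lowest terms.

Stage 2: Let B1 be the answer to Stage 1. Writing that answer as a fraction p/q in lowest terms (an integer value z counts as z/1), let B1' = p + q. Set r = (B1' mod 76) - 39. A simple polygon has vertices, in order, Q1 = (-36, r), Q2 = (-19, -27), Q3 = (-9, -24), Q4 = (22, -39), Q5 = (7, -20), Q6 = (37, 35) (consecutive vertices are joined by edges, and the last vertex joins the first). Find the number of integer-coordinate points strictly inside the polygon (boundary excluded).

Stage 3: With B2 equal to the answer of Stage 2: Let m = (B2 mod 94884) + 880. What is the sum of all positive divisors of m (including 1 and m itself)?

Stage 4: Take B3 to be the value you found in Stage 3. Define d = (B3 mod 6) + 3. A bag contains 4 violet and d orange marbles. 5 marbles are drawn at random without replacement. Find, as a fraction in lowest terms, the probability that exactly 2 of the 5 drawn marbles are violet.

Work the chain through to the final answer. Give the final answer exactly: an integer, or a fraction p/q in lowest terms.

Stage 1: total draws C(11,2) = 55; favorable C(4,1)*C(7,1) = 28; P = 28/55; answer 28/55
Stage 2: B1 = 28/55; threaded value p + q = 83; r = -32; cross terms: (-36*-27 - -19*-32)=364, (-19*-24 - -9*-27)=213, (-9*-39 - 22*-24)=879, (22*-20 - 7*-39)=-167, (7*35 - 37*-20)=985, (37*-32 - -36*35)=76; twice the area = |2350| = 2350; area = 1175; boundary points = 1 + 1 + 1 + 1 + 5 + 1 = 10; strictly interior points = area - boundary/2 + 1 = 1171; answer 1171
Stage 3: B2 = 1171; m = 2051; 2051 = 7 * 293; sigma = (1 + 7) * (1 + 293) = 8 * 294 = 2352; answer 2352
Stage 4: B3 = 2352; d = 3; total draws C(7,5) = 21; favorable C(4,2)*C(3,3) = 6; P = 2/7; answer 2/7

2/7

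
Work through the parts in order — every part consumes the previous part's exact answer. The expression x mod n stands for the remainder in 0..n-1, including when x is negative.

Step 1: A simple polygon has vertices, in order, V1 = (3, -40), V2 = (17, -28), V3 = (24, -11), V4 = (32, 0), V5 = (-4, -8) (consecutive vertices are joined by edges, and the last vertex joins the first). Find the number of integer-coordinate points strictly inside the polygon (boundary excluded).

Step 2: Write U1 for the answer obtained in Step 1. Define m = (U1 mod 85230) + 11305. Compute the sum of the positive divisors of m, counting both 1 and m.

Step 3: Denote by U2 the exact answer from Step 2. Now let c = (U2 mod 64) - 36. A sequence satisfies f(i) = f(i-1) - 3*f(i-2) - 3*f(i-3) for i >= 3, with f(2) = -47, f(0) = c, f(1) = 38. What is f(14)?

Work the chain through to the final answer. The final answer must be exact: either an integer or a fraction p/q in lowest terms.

-489977

Step 1: cross terms: (3*-28 - 17*-40)=596, (17*-11 - 24*-28)=485, (24*0 - 32*-11)=352, (32*-8 - -4*0)=-256, (-4*-40 - 3*-8)=184; twice the area = |1361| = 1361; area = 1361/2; boundary points = 2 + 1 + 1 + 4 + 1 = 9; strictly interior points = area - boundary/2 + 1 = 677; answer 677
Step 2: U1 = 677; m = 11982; 11982 = 2 * 3 * 1997; sigma = (1 + 2) * (1 + 3) * (1 + 1997) = 3 * 4 * 1998 = 23976; answer 23976
Step 3: U2 = 23976; c = 4; f(3) = 1*(-47) - 3*(38) - 3*(4) = -173; iterating: f(3)=-173, f(4)=-146, f(5)=514, f(6)=1471, f(7)=367, f(8)=-5588, f(9)=-11102, f(10)=4561, f(11)=54631, f(12)=74254, f(13)=-103322, f(14)=-489977; answer -489977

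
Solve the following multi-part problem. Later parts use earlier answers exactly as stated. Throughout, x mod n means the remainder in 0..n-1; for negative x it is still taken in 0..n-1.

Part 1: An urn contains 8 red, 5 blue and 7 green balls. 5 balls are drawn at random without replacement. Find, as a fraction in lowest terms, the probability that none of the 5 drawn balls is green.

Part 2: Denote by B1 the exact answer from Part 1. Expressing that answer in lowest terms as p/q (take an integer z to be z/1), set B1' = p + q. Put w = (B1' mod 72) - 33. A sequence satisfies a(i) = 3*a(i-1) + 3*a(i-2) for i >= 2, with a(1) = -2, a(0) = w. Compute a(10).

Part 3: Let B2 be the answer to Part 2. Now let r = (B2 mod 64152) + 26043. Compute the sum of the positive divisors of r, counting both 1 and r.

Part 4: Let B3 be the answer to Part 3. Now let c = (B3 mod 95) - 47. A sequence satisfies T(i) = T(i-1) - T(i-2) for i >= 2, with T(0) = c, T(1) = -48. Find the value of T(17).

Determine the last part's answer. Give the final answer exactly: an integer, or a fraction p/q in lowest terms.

33

Part 1: total draws C(20,5) = 15504; favorable C(13,5) = 1287; P = 429/5168; answer 429/5168
Part 2: B1 = 429/5168; threaded value p + q = 5597; w = 20; a(2) = 3*(-2) + 3*(20) = 54; iterating: a(2)=54, a(3)=156, a(4)=630, a(5)=2358, a(6)=8964, a(7)=33966, a(8)=128790, a(9)=488268, a(10)=1851174; answer 1851174
Part 3: B2 = 1851174; r = 80961; 80961 = 3 * 26987; sigma = (1 + 3) * (1 + 26987) = 4 * 26988 = 107952; answer 107952
Part 4: B3 = 107952; c = -15; T(2) = 1*(-48) - 1*(-15) = -33; iterating: T(2)=-33, T(3)=15, T(4)=48, T(5)=33, T(6)=-15, T(7)=-48, T(8)=-33, T(9)=15, T(10)=48, T(11)=33, T(12)=-15, T(13)=-48, T(14)=-33, T(15)=15, T(16)=48, T(17)=33; answer 33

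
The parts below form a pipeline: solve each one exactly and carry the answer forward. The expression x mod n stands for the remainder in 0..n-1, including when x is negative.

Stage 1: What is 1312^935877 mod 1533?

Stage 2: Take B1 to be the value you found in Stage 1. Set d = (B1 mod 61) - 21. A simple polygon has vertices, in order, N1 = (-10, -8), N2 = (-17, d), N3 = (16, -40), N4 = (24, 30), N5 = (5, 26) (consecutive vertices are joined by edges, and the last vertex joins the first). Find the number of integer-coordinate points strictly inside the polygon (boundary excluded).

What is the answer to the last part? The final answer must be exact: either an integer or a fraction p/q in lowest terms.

1610

Stage 1: squarings mod 1533: 1312^1=1312, 1312^2=1318, 1312^4=235, 1312^8=37, 1312^16=1369, 1312^32=835, 1312^64=1243, 1312^128=1318, 1312^256=235, 1312^512=37, 1312^1024=1369, 1312^2048=835, 1312^4096=1243, 1312^8192=1318, 1312^16384=235, 1312^32768=37, 1312^65536=1369, 1312^131072=835, 1312^262144=1243, 1312^524288=1318; 1312^935877 = 1312^1 * 1312^4 * 1312^64 * 1312^128 * 1312^256 * 1312^512 * 1312^1024 * 1312^16384 * 1312^131072 * 1312^262144 * 1312^524288 = 1525 (mod 1533); answer 1525
Stage 2: B1 = 1525; d = -21; cross terms: (-10*-21 - -17*-8)=74, (-17*-40 - 16*-21)=1016, (16*30 - 24*-40)=1440, (24*26 - 5*30)=474, (5*-8 - -10*26)=220; twice the area = |3224| = 3224; area = 1612; boundary points = 1 + 1 + 2 + 1 + 1 = 6; strictly interior points = area - boundary/2 + 1 = 1610; answer 1610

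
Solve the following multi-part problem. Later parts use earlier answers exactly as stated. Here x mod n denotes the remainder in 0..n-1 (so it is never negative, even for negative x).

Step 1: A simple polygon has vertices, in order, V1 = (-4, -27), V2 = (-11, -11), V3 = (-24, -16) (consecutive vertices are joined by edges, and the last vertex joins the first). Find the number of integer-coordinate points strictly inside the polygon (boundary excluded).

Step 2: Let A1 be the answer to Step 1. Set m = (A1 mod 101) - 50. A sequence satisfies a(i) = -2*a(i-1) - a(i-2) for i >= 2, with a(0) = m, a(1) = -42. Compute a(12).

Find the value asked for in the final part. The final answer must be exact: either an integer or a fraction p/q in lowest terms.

Step 1: cross terms: (-4*-11 - -11*-27)=-253, (-11*-16 - -24*-11)=-88, (-24*-27 - -4*-16)=584; twice the area = |243| = 243; area = 243/2; boundary points = 1 + 1 + 1 = 3; strictly interior points = area - boundary/2 + 1 = 121; answer 121
Step 2: A1 = 121; m = -30; a(2) = -2*(-42) - 1*(-30) = 114; iterating: a(2)=114, a(3)=-186, a(4)=258, a(5)=-330, a(6)=402, a(7)=-474, a(8)=546, a(9)=-618, a(10)=690, a(11)=-762, a(12)=834; answer 834

834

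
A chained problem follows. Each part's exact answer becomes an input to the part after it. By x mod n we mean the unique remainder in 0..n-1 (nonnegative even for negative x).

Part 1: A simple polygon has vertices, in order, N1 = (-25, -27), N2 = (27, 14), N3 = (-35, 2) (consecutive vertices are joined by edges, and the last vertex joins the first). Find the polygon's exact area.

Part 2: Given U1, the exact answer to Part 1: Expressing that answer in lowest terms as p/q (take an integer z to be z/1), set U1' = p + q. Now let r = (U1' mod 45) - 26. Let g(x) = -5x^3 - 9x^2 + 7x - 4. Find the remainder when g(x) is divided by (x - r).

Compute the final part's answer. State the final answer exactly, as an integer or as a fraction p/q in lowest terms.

5485

Part 1: cross terms: (-25*14 - 27*-27)=379, (27*2 - -35*14)=544, (-35*-27 - -25*2)=995; twice the area = |1918| = 1918; area = 959; answer 959
Part 2: U1 = 959; threaded value p + q = 960; r = -11; remainder = value at the root: -5*(-11)^3 - 9*(-11)^2 + 7*(-11)^1 - 4 = (6655) + (-1089) + (-77) + (-4) = 5485; answer 5485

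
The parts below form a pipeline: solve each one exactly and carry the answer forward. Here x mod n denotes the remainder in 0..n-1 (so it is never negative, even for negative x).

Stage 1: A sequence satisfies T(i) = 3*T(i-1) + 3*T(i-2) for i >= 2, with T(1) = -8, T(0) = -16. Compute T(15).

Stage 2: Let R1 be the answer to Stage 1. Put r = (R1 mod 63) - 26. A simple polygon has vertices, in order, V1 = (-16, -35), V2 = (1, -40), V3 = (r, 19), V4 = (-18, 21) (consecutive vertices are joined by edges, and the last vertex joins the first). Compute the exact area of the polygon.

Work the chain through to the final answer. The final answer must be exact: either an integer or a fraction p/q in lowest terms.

Stage 1: T(2) = 3*(-8) + 3*(-16) = -72; iterating: T(2)=-72, T(3)=-240, T(4)=-936, T(5)=-3528, T(6)=-13392, T(7)=-50760, T(8)=-192456, T(9)=-729648, T(10)=-2766312, T(11)=-10487880, T(12)=-39762576, T(13)=-150751368, T(14)=-571541832, T(15)=-2166879600; answer -2166879600
Stage 2: R1 = -2166879600; r = 19; cross terms: (-16*-40 - 1*-35)=675, (1*19 - 19*-40)=779, (19*21 - -18*19)=741, (-18*-35 - -16*21)=966; twice the area = |3161| = 3161; area = 3161/2; answer 3161/2

3161/2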